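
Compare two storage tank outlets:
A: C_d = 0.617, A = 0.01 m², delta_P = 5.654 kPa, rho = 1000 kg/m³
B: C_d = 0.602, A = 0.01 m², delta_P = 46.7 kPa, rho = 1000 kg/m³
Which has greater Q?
Q(A) = 20.75 L/s, Q(B) = 58.18 L/s. Answer: B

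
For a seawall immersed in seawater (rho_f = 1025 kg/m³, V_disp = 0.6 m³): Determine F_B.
Formula: F_B = \rho_f g V_{disp}
F_B = 1025·9.81·0.6 = 6033 N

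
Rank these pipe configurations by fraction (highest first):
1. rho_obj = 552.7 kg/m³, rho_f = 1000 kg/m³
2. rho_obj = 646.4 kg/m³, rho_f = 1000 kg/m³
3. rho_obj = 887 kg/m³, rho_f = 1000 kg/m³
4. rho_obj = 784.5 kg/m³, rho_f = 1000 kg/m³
Case 1: fraction = 0.5527
Case 2: fraction = 0.6464
Case 3: fraction = 0.887
Case 4: fraction = 0.7845
Ranking (highest first): 3, 4, 2, 1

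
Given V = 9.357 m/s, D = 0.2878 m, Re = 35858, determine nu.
Formula: Re = \frac{V D}{\nu}
Substituting knowns: 35858 = 9.357·0.2878/nu
Solving for nu: nu = 9.357·0.2878/35858 = 7.510e-05 m²/s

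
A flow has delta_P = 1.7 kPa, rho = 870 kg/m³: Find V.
Formula: V = \sqrt{\frac{2 \Delta P}{\rho}}
V = √(2·(1.7·1000)/870) = 1.977 m/s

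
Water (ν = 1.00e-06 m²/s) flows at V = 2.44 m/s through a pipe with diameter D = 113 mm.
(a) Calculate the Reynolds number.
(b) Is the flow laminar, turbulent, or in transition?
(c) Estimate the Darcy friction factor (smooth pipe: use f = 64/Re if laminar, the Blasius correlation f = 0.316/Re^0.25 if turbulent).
(a) Re = V·D/ν = 2.44·0.113/1.00e-06 = 275720
(b) Flow regime: turbulent (Re > 4000)
(c) Friction factor: f = 0.316/Re^0.25 = 0.316/275720^0.25 = 0.01379 (Blasius is strictly valid for Re ≲ 1e5; used here as the smooth-pipe estimate the problem specifies)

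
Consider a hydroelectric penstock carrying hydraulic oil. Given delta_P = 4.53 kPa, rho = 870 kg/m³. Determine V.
Formula: V = \sqrt{\frac{2 \Delta P}{\rho}}
V = √(2·(4.53·1000)/870) = 3.227 m/s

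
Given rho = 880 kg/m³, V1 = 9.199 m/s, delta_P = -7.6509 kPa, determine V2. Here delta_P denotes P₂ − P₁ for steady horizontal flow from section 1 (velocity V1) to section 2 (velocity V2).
Formula: \Delta P = \frac{1}{2} \rho (V_1^2 - V_2^2)
Substituting knowns: -7.6509 = 0.5·880·(9.199² − V2²)/1000
Solving for V2: V2 = √(9.199² − 2·(-7.6509·1000)/880) = 10.1 m/s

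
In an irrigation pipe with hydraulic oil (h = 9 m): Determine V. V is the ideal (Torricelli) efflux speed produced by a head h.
Formula: V = \sqrt{2 g h}
V = √(2·9.81·9) = 13.29 m/s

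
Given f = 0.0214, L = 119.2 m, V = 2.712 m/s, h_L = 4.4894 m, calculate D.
Formula: h_L = f \frac{L}{D} \frac{V^2}{2g}
Substituting knowns: 4.4894 = 0.0214·(119.2/D)·2.712²/(2·9.81)
Solving for D: D = 0.0214·119.2·2.712²/(2·9.81·4.4894) = 0.213 m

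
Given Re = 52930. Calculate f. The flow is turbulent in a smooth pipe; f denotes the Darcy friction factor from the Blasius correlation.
Formula: f = \frac{0.316}{Re^{0.25}}
f = 0.316/52930^0.25 = 0.02083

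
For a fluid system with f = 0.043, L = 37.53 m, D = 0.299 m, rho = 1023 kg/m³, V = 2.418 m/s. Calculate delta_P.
Formula: \Delta P = f \frac{L}{D} \frac{\rho V^2}{2}
delta_P = 0.043·(37.53/0.299)·0.5·1023·2.418²/1000 = 16.14 kPa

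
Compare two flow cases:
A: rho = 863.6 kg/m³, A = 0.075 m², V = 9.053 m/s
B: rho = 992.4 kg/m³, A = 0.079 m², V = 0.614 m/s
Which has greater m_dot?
m_dot(A) = 586.4 kg/s, m_dot(B) = 48.14 kg/s. Answer: A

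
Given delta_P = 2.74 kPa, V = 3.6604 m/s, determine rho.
Formula: V = \sqrt{\frac{2 \Delta P}{\rho}}
Substituting knowns: 3.6604 = √(2·(2.74·1000)/rho)
Solving for rho: rho = 2·(2.74·1000)/3.6604² = 409 kg/m³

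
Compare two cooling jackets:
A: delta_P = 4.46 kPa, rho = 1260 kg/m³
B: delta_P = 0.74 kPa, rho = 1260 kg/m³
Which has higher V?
V(A) = 2.661 m/s, V(B) = 1.084 m/s. Answer: A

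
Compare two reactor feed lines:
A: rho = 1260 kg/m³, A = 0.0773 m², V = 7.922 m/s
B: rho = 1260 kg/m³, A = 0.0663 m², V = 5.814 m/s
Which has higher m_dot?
m_dot(A) = 771.6 kg/s, m_dot(B) = 485.7 kg/s. Answer: A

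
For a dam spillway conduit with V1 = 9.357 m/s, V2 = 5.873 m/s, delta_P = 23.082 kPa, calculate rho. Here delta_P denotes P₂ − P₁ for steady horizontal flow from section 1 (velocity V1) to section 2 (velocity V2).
Formula: \Delta P = \frac{1}{2} \rho (V_1^2 - V_2^2)
Substituting knowns: 23.082 = 0.5·rho·(9.357² − 5.873²)/1000
Solving for rho: rho = 2·(23.082·1000)/(9.357² − 5.873²) = 870 kg/m³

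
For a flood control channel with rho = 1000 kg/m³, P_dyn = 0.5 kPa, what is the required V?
Formula: P_{dyn} = \frac{1}{2} \rho V^2
Substituting knowns: 0.5 = 0.5·1000·V²/1000
Solving for V: V = √(2·(0.5·1000)/1000) = 1 m/s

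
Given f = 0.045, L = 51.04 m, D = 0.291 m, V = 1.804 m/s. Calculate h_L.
Formula: h_L = f \frac{L}{D} \frac{V^2}{2g}
h_L = 0.045·(51.04/0.291)·1.804²/(2·9.81) = 1.309 m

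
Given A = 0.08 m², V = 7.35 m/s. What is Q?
Formula: Q = A V
Q = 0.08·7.35·1000 = 588 L/s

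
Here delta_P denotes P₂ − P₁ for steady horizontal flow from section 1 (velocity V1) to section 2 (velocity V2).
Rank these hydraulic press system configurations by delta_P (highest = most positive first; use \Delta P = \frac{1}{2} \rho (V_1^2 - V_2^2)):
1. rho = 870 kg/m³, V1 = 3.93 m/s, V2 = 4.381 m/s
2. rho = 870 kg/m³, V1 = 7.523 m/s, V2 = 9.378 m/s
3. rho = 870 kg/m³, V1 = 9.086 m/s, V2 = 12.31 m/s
Case 1: delta_P = -1.63 kPa
Case 2: delta_P = -13.64 kPa
Case 3: delta_P = -30.01 kPa
Ranking (highest first): 1, 2, 3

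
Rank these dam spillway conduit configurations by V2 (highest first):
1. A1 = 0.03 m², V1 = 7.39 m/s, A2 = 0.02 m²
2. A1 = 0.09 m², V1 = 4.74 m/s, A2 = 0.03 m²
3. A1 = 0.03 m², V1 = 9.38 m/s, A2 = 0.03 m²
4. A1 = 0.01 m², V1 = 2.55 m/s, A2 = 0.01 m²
Case 1: V2 = 11.08 m/s
Case 2: V2 = 14.22 m/s
Case 3: V2 = 9.38 m/s
Case 4: V2 = 2.55 m/s
Ranking (highest first): 2, 1, 3, 4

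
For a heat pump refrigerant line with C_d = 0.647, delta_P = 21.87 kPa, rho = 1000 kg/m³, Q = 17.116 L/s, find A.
Formula: Q = C_d A \sqrt{\frac{2 \Delta P}{\rho}}
Substituting knowns: 17.116 = 0.647·A·√(2·(21.87·1000)/1000)·1000
Solving for A: A = (17.116/1000)/(0.647·√(2·(21.87·1000)/1000)) = 0.004 m²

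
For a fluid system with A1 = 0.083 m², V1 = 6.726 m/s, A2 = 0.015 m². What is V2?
Formula: V_2 = \frac{A_1 V_1}{A_2}
V2 = 0.083·6.726/0.015 = 37.22 m/s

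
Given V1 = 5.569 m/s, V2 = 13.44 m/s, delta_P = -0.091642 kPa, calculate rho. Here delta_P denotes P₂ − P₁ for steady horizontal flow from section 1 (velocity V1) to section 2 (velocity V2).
Formula: \Delta P = \frac{1}{2} \rho (V_1^2 - V_2^2)
Substituting knowns: -0.091642 = 0.5·rho·(5.569² − 13.44²)/1000
Solving for rho: rho = 2·(-0.091642·1000)/(5.569² − 13.44²) = 1.225 kg/m³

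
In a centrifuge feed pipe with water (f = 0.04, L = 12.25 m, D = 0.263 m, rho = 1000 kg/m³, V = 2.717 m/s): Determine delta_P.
Formula: \Delta P = f \frac{L}{D} \frac{\rho V^2}{2}
delta_P = 0.04·(12.25/0.263)·0.5·1000·2.717²/1000 = 6.877 kPa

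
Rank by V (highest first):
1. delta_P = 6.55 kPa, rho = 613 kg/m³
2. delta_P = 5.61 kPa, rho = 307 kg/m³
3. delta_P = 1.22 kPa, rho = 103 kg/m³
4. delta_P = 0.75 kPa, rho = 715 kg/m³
Case 1: V = 4.623 m/s
Case 2: V = 6.045 m/s
Case 3: V = 4.867 m/s
Case 4: V = 1.448 m/s
Ranking (highest first): 2, 3, 1, 4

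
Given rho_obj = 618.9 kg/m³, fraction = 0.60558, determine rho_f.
Formula: f_{sub} = \frac{\rho_{obj}}{\rho_f}
Substituting knowns: 0.60558 = 618.9/rho_f
Solving for rho_f: rho_f = 618.9/0.60558 = 1022 kg/m³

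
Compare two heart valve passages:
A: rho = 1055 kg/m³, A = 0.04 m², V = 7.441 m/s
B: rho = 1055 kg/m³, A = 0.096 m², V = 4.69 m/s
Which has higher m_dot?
m_dot(A) = 314 kg/s, m_dot(B) = 475 kg/s. Answer: B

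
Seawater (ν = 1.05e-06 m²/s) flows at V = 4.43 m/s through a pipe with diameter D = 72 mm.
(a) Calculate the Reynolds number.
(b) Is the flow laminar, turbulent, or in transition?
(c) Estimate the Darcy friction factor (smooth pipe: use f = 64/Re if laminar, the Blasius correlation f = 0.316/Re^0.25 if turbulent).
(a) Re = V·D/ν = 4.43·0.072/1.05e-06 = 303770
(b) Flow regime: turbulent (Re > 4000)
(c) Friction factor: f = 0.316/Re^0.25 = 0.316/303770^0.25 = 0.01346 (Blasius is strictly valid for Re ≲ 1e5; used here as the smooth-pipe estimate the problem specifies)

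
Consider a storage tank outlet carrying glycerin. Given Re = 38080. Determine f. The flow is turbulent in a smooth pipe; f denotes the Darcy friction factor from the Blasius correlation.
Formula: f = \frac{0.316}{Re^{0.25}}
f = 0.316/38080^0.25 = 0.02262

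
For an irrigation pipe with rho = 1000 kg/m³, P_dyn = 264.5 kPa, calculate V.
Formula: P_{dyn} = \frac{1}{2} \rho V^2
Substituting knowns: 264.5 = 0.5·1000·V²/1000
Solving for V: V = √(2·(264.5·1000)/1000) = 23 m/s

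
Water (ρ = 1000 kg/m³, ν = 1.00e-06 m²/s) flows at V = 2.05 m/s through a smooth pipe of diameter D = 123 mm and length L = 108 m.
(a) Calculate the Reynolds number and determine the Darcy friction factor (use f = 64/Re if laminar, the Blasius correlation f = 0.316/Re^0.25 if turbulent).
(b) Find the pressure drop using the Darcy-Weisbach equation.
(a) Re = V·D/ν = 2.05·0.123/1.00e-06 = 252150 → turbulent (Re > 4000); f = 0.316/Re^0.25 = 0.316/252150^0.25 = 0.014102 (Blasius is strictly valid for Re ≲ 1e5; used here as the smooth-pipe estimate the problem specifies)
(b) Darcy-Weisbach: ΔP = f·(L/D)·½ρV²/1000 = 0.014102·(108/0.123)·½·1000·2.05²/1000 = 26.02 kPa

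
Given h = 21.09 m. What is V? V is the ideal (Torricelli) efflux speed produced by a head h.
Formula: V = \sqrt{2 g h}
V = √(2·9.81·21.09) = 20.34 m/s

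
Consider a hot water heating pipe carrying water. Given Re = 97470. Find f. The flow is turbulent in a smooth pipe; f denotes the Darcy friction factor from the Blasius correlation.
Formula: f = \frac{0.316}{Re^{0.25}}
f = 0.316/97470^0.25 = 0.01788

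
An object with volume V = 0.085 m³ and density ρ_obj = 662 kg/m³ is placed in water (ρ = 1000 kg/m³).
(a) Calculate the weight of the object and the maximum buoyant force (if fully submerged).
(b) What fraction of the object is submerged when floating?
(a) W=rho_obj*g*V=662*9.81*0.085=552.0 N; F_B(max)=rho*g*V=1000*9.81*0.085=833.9 N
(b) Floating fraction=rho_obj/rho=662/1000=0.662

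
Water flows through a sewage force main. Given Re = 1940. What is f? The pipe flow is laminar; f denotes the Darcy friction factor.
Formula: f = \frac{64}{Re}
f = 64/1940 = 0.03299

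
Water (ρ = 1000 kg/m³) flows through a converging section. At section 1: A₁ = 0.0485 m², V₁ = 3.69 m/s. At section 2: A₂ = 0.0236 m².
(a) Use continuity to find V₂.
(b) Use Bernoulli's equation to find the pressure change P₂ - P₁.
(a) Continuity: A₁V₁=A₂V₂ -> V₂=A₁V₁/A₂=0.0485*3.69/0.0236=7.58 m/s
(b) Bernoulli: P₂-P₁=0.5*rho*(V₁^2-V₂^2)/1000=0.5*1000*(3.69^2-7.58^2)/1000=-21.92 kPa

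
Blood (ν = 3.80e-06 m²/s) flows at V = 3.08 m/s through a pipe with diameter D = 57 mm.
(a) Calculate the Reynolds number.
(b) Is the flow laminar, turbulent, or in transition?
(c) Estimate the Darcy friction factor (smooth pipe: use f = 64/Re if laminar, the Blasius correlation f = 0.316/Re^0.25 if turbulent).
(a) Re = V·D/ν = 3.08·0.057/3.80e-06 = 46200
(b) Flow regime: turbulent (Re > 4000)
(c) Friction factor: f = 0.316/Re^0.25 = 0.316/46200^0.25 = 0.02155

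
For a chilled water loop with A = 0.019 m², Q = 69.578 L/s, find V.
Formula: Q = A V
Substituting knowns: 69.578 = 0.019·V·1000
Solving for V: V = (69.578/1000)/0.019 = 3.662 m/s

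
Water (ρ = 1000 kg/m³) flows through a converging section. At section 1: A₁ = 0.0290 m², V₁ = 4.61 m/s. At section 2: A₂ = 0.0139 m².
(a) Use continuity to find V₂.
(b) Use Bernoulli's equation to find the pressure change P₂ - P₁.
(a) Continuity: A₁V₁=A₂V₂ -> V₂=A₁V₁/A₂=0.0290*4.61/0.0139=9.62 m/s
(b) Bernoulli: P₂-P₁=0.5*rho*(V₁^2-V₂^2)/1000=0.5*1000*(4.61^2-9.62^2)/1000=-35.65 kPa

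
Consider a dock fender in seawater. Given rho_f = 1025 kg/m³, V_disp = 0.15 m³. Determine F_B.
Formula: F_B = \rho_f g V_{disp}
F_B = 1025·9.81·0.15 = 1508 N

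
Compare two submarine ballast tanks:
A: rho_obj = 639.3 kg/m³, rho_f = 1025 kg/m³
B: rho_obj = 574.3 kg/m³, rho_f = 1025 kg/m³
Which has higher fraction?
fraction(A) = 0.6237, fraction(B) = 0.5603. Answer: A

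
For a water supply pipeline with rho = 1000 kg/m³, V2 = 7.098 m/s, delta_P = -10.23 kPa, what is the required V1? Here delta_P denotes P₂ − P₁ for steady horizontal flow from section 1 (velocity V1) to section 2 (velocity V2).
Formula: \Delta P = \frac{1}{2} \rho (V_1^2 - V_2^2)
Substituting knowns: -10.23 = 0.5·1000·(V1² − 7.098²)/1000
Solving for V1: V1 = √(7.098² + 2·(-10.23·1000)/1000) = 5.47 m/s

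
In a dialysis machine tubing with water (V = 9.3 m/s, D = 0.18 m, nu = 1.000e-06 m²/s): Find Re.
Formula: Re = \frac{V D}{\nu}
Re = 9.3·0.18/1.000e-06 = 1.674e+06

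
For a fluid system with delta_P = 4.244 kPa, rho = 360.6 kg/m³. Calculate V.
Formula: V = \sqrt{\frac{2 \Delta P}{\rho}}
V = √(2·(4.244·1000)/360.6) = 4.852 m/s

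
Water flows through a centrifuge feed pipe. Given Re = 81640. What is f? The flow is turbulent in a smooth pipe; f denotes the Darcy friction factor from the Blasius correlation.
Formula: f = \frac{0.316}{Re^{0.25}}
f = 0.316/81640^0.25 = 0.01869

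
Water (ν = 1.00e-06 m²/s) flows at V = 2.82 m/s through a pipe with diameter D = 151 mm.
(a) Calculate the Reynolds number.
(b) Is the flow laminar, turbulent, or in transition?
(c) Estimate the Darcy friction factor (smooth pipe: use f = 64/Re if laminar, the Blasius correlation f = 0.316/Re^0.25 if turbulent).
(a) Re = V·D/ν = 2.82·0.151/1.00e-06 = 425820
(b) Flow regime: turbulent (Re > 4000)
(c) Friction factor: f = 0.316/Re^0.25 = 0.316/425820^0.25 = 0.01237 (Blasius is strictly valid for Re ≲ 1e5; used here as the smooth-pipe estimate the problem specifies)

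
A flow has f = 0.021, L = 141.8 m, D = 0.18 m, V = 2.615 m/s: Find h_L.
Formula: h_L = f \frac{L}{D} \frac{V^2}{2g}
h_L = 0.021·(141.8/0.18)·2.615²/(2·9.81) = 5.766 m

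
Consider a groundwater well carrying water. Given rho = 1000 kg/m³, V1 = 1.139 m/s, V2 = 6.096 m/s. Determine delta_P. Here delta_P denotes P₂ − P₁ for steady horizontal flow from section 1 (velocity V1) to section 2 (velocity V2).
Formula: \Delta P = \frac{1}{2} \rho (V_1^2 - V_2^2)
delta_P = 0.5·1000·(1.139² − 6.096²)/1000 = -17.93 kPa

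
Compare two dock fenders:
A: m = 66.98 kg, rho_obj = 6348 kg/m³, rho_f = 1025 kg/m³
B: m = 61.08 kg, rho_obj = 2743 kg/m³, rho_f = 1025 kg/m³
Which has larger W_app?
W_app(A) = 551 N, W_app(B) = 375.3 N. Answer: A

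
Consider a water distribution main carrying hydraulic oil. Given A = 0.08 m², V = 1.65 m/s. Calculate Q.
Formula: Q = A V
Q = 0.08·1.65·1000 = 132 L/s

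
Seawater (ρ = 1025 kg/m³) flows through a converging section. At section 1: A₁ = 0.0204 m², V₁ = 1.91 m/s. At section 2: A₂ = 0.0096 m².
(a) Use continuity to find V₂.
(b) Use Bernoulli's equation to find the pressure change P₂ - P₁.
(a) Continuity: A₁V₁=A₂V₂ -> V₂=A₁V₁/A₂=0.0204*1.91/0.0096=4.06 m/s
(b) Bernoulli: P₂-P₁=0.5*rho*(V₁^2-V₂^2)/1000=0.5*1025*(1.91^2-4.06^2)/1000=-6.578 kPa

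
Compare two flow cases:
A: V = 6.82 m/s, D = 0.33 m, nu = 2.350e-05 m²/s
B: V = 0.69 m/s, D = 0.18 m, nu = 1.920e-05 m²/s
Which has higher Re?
Re(A) = 95770, Re(B) = 6469. Answer: A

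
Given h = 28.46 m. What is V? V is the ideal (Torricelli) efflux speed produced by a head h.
Formula: V = \sqrt{2 g h}
V = √(2·9.81·28.46) = 23.63 m/s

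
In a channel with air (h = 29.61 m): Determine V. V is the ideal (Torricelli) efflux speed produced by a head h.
Formula: V = \sqrt{2 g h}
V = √(2·9.81·29.61) = 24.1 m/s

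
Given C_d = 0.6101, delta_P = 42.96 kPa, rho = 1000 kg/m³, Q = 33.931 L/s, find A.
Formula: Q = C_d A \sqrt{\frac{2 \Delta P}{\rho}}
Substituting knowns: 33.931 = 0.6101·A·√(2·(42.96·1000)/1000)·1000
Solving for A: A = (33.931/1000)/(0.6101·√(2·(42.96·1000)/1000)) = 0.006 m²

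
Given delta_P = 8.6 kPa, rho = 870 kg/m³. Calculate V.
Formula: V = \sqrt{\frac{2 \Delta P}{\rho}}
V = √(2·(8.6·1000)/870) = 4.446 m/s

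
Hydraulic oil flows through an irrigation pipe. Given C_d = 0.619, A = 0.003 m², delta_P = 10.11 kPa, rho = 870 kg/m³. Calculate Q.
Formula: Q = C_d A \sqrt{\frac{2 \Delta P}{\rho}}
Q = 0.619·0.003·√(2·(10.11·1000)/870)·1000 = 8.952 L/s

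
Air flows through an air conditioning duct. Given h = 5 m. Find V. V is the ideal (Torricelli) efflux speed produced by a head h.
Formula: V = \sqrt{2 g h}
V = √(2·9.81·5) = 9.905 m/s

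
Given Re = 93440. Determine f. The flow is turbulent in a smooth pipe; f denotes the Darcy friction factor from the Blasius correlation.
Formula: f = \frac{0.316}{Re^{0.25}}
f = 0.316/93440^0.25 = 0.01807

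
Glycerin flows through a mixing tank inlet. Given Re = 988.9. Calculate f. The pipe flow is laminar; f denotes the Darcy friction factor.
Formula: f = \frac{64}{Re}
f = 64/988.9 = 0.06472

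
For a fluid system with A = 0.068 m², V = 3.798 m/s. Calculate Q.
Formula: Q = A V
Q = 0.068·3.798·1000 = 258.3 L/s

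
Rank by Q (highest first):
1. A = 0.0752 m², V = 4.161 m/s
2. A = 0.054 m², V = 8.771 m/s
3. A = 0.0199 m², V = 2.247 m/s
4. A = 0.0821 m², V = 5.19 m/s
Case 1: Q = 312.9 L/s
Case 2: Q = 473.6 L/s
Case 3: Q = 44.72 L/s
Case 4: Q = 426.1 L/s
Ranking (highest first): 2, 4, 1, 3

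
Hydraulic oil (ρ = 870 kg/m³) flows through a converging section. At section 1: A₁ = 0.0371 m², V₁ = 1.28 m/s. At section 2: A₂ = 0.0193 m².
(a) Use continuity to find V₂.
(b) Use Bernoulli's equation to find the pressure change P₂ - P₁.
(a) Continuity: A₁V₁=A₂V₂ -> V₂=A₁V₁/A₂=0.0371*1.28/0.0193=2.46 m/s
(b) Bernoulli: P₂-P₁=0.5*rho*(V₁^2-V₂^2)/1000=0.5*870*(1.28^2-2.46^2)/1000=-1.92 kPa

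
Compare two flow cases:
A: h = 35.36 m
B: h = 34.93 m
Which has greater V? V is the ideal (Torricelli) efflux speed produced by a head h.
V(A) = 26.34 m/s, V(B) = 26.18 m/s. Answer: A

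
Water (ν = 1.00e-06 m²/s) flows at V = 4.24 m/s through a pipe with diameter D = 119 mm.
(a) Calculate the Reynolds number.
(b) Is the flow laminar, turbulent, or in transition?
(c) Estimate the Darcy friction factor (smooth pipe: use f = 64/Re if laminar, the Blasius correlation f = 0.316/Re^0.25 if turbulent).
(a) Re = V·D/ν = 4.24·0.119/1.00e-06 = 504560
(b) Flow regime: turbulent (Re > 4000)
(c) Friction factor: f = 0.316/Re^0.25 = 0.316/504560^0.25 = 0.01186 (Blasius is strictly valid for Re ≲ 1e5; used here as the smooth-pipe estimate the problem specifies)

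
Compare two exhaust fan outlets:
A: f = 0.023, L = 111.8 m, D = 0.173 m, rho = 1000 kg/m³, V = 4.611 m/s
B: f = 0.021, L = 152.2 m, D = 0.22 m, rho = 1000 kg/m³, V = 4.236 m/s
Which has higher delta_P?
delta_P(A) = 158 kPa, delta_P(B) = 130.3 kPa. Answer: A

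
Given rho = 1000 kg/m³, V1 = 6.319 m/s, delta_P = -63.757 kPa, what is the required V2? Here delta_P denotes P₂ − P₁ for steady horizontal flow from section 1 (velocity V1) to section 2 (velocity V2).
Formula: \Delta P = \frac{1}{2} \rho (V_1^2 - V_2^2)
Substituting knowns: -63.757 = 0.5·1000·(6.319² − V2²)/1000
Solving for V2: V2 = √(6.319² − 2·(-63.757·1000)/1000) = 12.94 m/s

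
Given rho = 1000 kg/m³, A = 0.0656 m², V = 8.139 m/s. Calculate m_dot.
Formula: \dot{m} = \rho A V
m_dot = 1000·0.0656·8.139 = 533.9 kg/s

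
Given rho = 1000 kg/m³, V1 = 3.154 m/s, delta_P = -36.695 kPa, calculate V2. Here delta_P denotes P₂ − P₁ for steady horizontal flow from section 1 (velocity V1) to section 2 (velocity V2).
Formula: \Delta P = \frac{1}{2} \rho (V_1^2 - V_2^2)
Substituting knowns: -36.695 = 0.5·1000·(3.154² − V2²)/1000
Solving for V2: V2 = √(3.154² − 2·(-36.695·1000)/1000) = 9.129 m/s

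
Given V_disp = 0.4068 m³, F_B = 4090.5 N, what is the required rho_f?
Formula: F_B = \rho_f g V_{disp}
Substituting knowns: 4090.5 = rho_f·9.81·0.4068
Solving for rho_f: rho_f = 4090.5/(9.81·0.4068) = 1025 kg/m³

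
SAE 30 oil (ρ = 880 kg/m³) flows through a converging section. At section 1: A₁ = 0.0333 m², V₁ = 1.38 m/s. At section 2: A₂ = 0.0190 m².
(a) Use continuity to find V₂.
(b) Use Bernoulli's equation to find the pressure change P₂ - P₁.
(a) Continuity: A₁V₁=A₂V₂ -> V₂=A₁V₁/A₂=0.0333*1.38/0.0190=2.42 m/s
(b) Bernoulli: P₂-P₁=0.5*rho*(V₁^2-V₂^2)/1000=0.5*880*(1.38^2-2.42^2)/1000=-1.739 kPa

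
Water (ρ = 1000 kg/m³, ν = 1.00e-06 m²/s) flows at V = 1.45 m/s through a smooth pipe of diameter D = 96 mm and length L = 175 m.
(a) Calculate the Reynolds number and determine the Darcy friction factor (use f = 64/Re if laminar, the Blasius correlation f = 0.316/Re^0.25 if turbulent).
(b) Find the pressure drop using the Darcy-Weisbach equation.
(a) Re = V·D/ν = 1.45·0.096/1.00e-06 = 139200 → turbulent (Re > 4000); f = 0.316/Re^0.25 = 0.316/139200^0.25 = 0.01636 (Blasius is strictly valid for Re ≲ 1e5; used here as the smooth-pipe estimate the problem specifies)
(b) Darcy-Weisbach: ΔP = f·(L/D)·½ρV²/1000 = 0.01636·(175/0.096)·½·1000·1.45²/1000 = 31.35 kPa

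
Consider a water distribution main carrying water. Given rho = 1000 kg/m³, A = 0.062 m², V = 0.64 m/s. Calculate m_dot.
Formula: \dot{m} = \rho A V
m_dot = 1000·0.062·0.64 = 39.68 kg/s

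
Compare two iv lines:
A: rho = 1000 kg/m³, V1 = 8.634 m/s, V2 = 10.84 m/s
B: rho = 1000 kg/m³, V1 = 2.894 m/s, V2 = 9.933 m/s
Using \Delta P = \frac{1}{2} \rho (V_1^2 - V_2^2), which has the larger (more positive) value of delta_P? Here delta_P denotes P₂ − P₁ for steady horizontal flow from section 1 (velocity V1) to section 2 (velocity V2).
delta_P(A) = -21.48 kPa, delta_P(B) = -45.14 kPa. Answer: A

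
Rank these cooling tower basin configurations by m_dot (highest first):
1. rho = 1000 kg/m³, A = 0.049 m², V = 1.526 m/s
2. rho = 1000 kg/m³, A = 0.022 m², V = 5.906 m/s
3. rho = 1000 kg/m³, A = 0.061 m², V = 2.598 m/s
Case 1: m_dot = 74.77 kg/s
Case 2: m_dot = 129.9 kg/s
Case 3: m_dot = 158.5 kg/s
Ranking (highest first): 3, 2, 1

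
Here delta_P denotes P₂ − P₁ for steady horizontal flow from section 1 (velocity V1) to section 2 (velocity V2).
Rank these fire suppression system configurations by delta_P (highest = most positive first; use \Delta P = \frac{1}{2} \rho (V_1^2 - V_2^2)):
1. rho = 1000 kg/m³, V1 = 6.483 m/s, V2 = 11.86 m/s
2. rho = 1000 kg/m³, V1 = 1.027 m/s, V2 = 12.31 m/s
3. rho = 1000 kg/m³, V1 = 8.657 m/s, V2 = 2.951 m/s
Case 1: delta_P = -49.32 kPa
Case 2: delta_P = -75.24 kPa
Case 3: delta_P = 33.12 kPa
Ranking (highest first): 3, 1, 2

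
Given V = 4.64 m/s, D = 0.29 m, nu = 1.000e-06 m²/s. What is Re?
Formula: Re = \frac{V D}{\nu}
Re = 4.64·0.29/1.000e-06 = 1.346e+06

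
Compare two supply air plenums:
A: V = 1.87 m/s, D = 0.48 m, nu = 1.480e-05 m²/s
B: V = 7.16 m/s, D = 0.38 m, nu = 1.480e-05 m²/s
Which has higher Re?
Re(A) = 60649, Re(B) = 183838. Answer: B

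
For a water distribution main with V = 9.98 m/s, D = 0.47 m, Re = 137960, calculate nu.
Formula: Re = \frac{V D}{\nu}
Substituting knowns: 137960 = 9.98·0.47/nu
Solving for nu: nu = 9.98·0.47/137960 = 3.400e-05 m²/s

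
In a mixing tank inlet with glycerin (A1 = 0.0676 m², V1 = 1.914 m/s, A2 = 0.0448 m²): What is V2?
Formula: V_2 = \frac{A_1 V_1}{A_2}
V2 = 0.0676·1.914/0.0448 = 2.888 m/s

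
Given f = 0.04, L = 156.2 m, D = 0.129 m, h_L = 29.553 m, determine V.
Formula: h_L = f \frac{L}{D} \frac{V^2}{2g}
Substituting knowns: 29.553 = 0.04·(156.2/0.129)·V²/(2·9.81)
Solving for V: V = √(29.553·2·9.81/(0.04·(156.2/0.129))) = 3.46 m/s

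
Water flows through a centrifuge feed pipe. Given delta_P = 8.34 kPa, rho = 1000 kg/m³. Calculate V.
Formula: V = \sqrt{\frac{2 \Delta P}{\rho}}
V = √(2·(8.34·1000)/1000) = 4.084 m/s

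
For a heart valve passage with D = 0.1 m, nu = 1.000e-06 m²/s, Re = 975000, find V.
Formula: Re = \frac{V D}{\nu}
Substituting knowns: 975000 = V·0.1/1.000e-06
Solving for V: V = 975000·1.000e-06/0.1 = 9.75 m/s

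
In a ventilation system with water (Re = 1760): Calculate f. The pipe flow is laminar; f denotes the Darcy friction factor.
Formula: f = \frac{64}{Re}
f = 64/1760 = 0.03636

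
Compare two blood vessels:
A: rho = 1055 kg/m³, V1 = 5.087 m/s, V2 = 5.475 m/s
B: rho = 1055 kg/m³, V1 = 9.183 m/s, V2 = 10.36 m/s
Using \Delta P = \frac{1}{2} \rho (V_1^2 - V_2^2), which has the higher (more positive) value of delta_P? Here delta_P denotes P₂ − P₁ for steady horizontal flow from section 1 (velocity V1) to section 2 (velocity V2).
delta_P(A) = -2.162 kPa, delta_P(B) = -12.13 kPa. Answer: A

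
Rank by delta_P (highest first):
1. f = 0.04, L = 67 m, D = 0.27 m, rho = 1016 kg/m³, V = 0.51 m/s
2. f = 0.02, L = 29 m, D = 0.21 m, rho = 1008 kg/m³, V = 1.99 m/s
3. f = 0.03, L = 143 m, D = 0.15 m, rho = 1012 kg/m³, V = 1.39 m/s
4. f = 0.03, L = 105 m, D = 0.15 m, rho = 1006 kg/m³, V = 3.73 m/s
Case 1: delta_P = 1.312 kPa
Case 2: delta_P = 5.512 kPa
Case 3: delta_P = 27.96 kPa
Case 4: delta_P = 147 kPa
Ranking (highest first): 4, 3, 2, 1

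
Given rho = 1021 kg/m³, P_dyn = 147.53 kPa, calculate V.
Formula: P_{dyn} = \frac{1}{2} \rho V^2
Substituting knowns: 147.53 = 0.5·1021·V²/1000
Solving for V: V = √(2·(147.53·1000)/1021) = 17 m/s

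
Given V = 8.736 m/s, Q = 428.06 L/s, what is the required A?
Formula: Q = A V
Substituting knowns: 428.06 = A·8.736·1000
Solving for A: A = (428.06/1000)/8.736 = 0.049 m²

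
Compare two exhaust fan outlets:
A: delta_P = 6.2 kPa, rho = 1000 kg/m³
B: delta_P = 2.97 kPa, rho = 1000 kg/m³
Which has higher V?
V(A) = 3.521 m/s, V(B) = 2.437 m/s. Answer: A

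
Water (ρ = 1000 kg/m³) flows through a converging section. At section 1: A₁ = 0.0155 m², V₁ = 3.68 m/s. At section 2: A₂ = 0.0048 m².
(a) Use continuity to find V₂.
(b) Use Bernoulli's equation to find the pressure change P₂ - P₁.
(a) Continuity: A₁V₁=A₂V₂ -> V₂=A₁V₁/A₂=0.0155*3.68/0.0048=11.88 m/s
(b) Bernoulli: P₂-P₁=0.5*rho*(V₁^2-V₂^2)/1000=0.5*1000*(3.68^2-11.88^2)/1000=-63.8 kPa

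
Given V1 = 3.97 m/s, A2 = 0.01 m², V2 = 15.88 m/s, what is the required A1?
Formula: V_2 = \frac{A_1 V_1}{A_2}
Substituting knowns: 15.88 = A1·3.97/0.01
Solving for A1: A1 = 15.88·0.01/3.97 = 0.04 m²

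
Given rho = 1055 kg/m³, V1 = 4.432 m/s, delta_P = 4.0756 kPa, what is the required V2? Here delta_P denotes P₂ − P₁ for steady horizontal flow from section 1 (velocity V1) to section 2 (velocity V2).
Formula: \Delta P = \frac{1}{2} \rho (V_1^2 - V_2^2)
Substituting knowns: 4.0756 = 0.5·1055·(4.432² − V2²)/1000
Solving for V2: V2 = √(4.432² − 2·(4.0756·1000)/1055) = 3.452 m/s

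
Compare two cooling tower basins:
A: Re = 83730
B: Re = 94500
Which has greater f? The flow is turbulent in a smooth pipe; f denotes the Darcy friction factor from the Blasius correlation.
f(A) = 0.01858, f(B) = 0.01802. Answer: A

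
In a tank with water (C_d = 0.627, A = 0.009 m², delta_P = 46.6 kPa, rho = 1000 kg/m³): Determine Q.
Formula: Q = C_d A \sqrt{\frac{2 \Delta P}{\rho}}
Q = 0.627·0.009·√(2·(46.6·1000)/1000)·1000 = 54.48 L/s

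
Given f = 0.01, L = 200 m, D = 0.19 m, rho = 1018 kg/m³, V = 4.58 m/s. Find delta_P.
Formula: \Delta P = f \frac{L}{D} \frac{\rho V^2}{2}
delta_P = 0.01·(200/0.19)·0.5·1018·4.58²/1000 = 112.4 kPa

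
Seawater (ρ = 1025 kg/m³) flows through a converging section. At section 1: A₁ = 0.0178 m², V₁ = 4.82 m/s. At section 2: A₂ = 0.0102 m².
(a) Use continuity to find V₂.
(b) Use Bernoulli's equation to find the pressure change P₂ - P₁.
(a) Continuity: A₁V₁=A₂V₂ -> V₂=A₁V₁/A₂=0.0178*4.82/0.0102=8.41 m/s
(b) Bernoulli: P₂-P₁=0.5*rho*(V₁^2-V₂^2)/1000=0.5*1025*(4.82^2-8.41^2)/1000=-24.34 kPa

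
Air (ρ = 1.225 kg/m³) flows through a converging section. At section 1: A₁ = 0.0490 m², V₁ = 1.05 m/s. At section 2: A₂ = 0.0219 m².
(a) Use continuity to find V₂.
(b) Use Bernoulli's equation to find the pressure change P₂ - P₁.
(a) Continuity: A₁V₁=A₂V₂ -> V₂=A₁V₁/A₂=0.0490*1.05/0.0219=2.35 m/s
(b) Bernoulli: P₂-P₁=0.5*rho*(V₁^2-V₂^2)/1000=0.5*1.225*(1.05^2-2.35^2)/1000=-0.002707 kPa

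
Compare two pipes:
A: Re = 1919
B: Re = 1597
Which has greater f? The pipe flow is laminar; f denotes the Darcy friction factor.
f(A) = 0.03335, f(B) = 0.04008. Answer: B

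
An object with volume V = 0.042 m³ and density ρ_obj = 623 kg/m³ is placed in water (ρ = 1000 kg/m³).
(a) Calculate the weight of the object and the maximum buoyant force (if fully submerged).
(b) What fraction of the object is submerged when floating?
(a) W=rho_obj*g*V=623*9.81*0.042=256.7 N; F_B(max)=rho*g*V=1000*9.81*0.042=412.0 N
(b) Floating fraction=rho_obj/rho=623/1000=0.623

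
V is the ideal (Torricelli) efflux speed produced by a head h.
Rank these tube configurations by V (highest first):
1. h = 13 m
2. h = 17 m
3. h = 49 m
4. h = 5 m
Case 1: V = 15.97 m/s
Case 2: V = 18.26 m/s
Case 3: V = 31.01 m/s
Case 4: V = 9.905 m/s
Ranking (highest first): 3, 2, 1, 4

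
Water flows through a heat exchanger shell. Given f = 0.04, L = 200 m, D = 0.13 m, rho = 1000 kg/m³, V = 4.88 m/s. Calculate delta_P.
Formula: \Delta P = f \frac{L}{D} \frac{\rho V^2}{2}
delta_P = 0.04·(200/0.13)·0.5·1000·4.88²/1000 = 732.8 kPa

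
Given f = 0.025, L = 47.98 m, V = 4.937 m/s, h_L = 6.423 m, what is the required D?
Formula: h_L = f \frac{L}{D} \frac{V^2}{2g}
Substituting knowns: 6.423 = 0.025·(47.98/D)·4.937²/(2·9.81)
Solving for D: D = 0.025·47.98·4.937²/(2·9.81·6.423) = 0.232 m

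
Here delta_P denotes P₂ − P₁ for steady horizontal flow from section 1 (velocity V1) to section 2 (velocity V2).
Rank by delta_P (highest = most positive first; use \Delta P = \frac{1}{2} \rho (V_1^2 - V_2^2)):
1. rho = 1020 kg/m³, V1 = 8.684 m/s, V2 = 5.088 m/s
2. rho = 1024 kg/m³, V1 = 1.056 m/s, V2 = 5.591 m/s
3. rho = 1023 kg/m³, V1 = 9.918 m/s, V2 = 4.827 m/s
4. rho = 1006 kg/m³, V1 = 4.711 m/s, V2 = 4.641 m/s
Case 1: delta_P = 25.26 kPa
Case 2: delta_P = -15.43 kPa
Case 3: delta_P = 38.4 kPa
Case 4: delta_P = 0.3293 kPa
Ranking (highest first): 3, 1, 4, 2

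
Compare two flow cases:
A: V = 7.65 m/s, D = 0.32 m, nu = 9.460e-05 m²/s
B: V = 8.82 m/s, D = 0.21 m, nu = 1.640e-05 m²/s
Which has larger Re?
Re(A) = 25877, Re(B) = 112939. Answer: B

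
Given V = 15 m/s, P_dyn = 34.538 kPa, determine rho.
Formula: P_{dyn} = \frac{1}{2} \rho V^2
Substituting knowns: 34.538 = 0.5·rho·15²/1000
Solving for rho: rho = 2·(34.538·1000)/15² = 307 kg/m³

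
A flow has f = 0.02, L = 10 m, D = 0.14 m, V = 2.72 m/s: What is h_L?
Formula: h_L = f \frac{L}{D} \frac{V^2}{2g}
h_L = 0.02·(10/0.14)·2.72²/(2·9.81) = 0.5387 m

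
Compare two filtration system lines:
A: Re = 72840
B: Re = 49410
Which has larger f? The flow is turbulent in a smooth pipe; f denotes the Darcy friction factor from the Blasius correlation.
f(A) = 0.01924, f(B) = 0.02119. Answer: B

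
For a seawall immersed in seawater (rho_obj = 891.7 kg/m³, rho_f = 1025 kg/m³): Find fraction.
Formula: f_{sub} = \frac{\rho_{obj}}{\rho_f}
fraction = 891.7/1025 = 0.87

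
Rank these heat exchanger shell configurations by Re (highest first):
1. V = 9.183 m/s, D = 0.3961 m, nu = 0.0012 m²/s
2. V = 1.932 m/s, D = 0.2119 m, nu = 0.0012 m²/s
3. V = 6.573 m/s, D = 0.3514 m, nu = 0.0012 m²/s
Case 1: Re = 3031
Case 2: Re = 341.2
Case 3: Re = 1925
Ranking (highest first): 1, 3, 2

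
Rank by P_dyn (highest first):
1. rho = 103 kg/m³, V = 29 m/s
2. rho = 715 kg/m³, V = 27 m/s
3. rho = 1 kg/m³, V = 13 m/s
Case 1: P_dyn = 43.31 kPa
Case 2: P_dyn = 260.6 kPa
Case 3: P_dyn = 0.0845 kPa
Ranking (highest first): 2, 1, 3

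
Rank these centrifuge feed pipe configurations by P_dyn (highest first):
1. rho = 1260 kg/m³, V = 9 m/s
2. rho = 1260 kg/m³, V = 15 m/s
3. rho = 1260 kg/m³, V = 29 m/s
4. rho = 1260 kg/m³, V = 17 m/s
Case 1: P_dyn = 51.03 kPa
Case 2: P_dyn = 141.8 kPa
Case 3: P_dyn = 529.8 kPa
Case 4: P_dyn = 182.1 kPa
Ranking (highest first): 3, 4, 2, 1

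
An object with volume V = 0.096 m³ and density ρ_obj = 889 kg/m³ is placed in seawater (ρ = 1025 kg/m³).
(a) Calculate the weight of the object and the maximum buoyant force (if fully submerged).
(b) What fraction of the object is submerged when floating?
(a) W=rho_obj*g*V=889*9.81*0.096=837.2 N; F_B(max)=rho*g*V=1025*9.81*0.096=965.3 N
(b) Floating fraction=rho_obj/rho=889/1025=0.867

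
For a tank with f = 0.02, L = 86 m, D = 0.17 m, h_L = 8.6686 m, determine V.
Formula: h_L = f \frac{L}{D} \frac{V^2}{2g}
Substituting knowns: 8.6686 = 0.02·(86/0.17)·V²/(2·9.81)
Solving for V: V = √(8.6686·2·9.81/(0.02·(86/0.17))) = 4.1 m/s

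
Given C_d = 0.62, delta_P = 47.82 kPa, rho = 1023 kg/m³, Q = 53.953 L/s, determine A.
Formula: Q = C_d A \sqrt{\frac{2 \Delta P}{\rho}}
Substituting knowns: 53.953 = 0.62·A·√(2·(47.82·1000)/1023)·1000
Solving for A: A = (53.953/1000)/(0.62·√(2·(47.82·1000)/1023)) = 0.009 m²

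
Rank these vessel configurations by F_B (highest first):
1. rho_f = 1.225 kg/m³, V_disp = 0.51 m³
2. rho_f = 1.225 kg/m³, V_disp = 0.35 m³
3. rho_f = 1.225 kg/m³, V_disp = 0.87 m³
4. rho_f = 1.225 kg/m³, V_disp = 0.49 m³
Case 1: F_B = 6.129 N
Case 2: F_B = 4.206 N
Case 3: F_B = 10.46 N
Case 4: F_B = 5.888 N
Ranking (highest first): 3, 1, 4, 2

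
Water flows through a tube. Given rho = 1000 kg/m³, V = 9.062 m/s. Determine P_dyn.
Formula: P_{dyn} = \frac{1}{2} \rho V^2
P_dyn = 0.5·1000·9.062²/1000 = 41.06 kPa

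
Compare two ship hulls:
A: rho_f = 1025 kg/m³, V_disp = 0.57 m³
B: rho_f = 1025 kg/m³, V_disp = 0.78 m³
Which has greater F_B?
F_B(A) = 5731 N, F_B(B) = 7843 N. Answer: B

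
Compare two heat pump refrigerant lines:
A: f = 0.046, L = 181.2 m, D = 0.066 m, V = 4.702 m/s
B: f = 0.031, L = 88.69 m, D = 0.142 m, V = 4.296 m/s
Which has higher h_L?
h_L(A) = 142.3 m, h_L(B) = 18.21 m. Answer: A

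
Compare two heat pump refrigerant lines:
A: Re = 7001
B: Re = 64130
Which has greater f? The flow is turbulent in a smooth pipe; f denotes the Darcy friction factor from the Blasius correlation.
f(A) = 0.03455, f(B) = 0.01986. Answer: A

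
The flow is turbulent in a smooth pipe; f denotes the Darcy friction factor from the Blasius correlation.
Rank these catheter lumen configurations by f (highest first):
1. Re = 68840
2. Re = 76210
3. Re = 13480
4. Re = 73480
Case 1: f = 0.01951
Case 2: f = 0.01902
Case 3: f = 0.02933
Case 4: f = 0.01919
Ranking (highest first): 3, 1, 4, 2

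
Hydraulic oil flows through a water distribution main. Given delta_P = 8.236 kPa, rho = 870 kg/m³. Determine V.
Formula: V = \sqrt{\frac{2 \Delta P}{\rho}}
V = √(2·(8.236·1000)/870) = 4.351 m/s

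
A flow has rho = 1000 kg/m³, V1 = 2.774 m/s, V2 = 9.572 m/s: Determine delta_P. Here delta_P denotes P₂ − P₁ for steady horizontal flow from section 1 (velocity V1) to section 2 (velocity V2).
Formula: \Delta P = \frac{1}{2} \rho (V_1^2 - V_2^2)
delta_P = 0.5·1000·(2.774² − 9.572²)/1000 = -41.96 kPa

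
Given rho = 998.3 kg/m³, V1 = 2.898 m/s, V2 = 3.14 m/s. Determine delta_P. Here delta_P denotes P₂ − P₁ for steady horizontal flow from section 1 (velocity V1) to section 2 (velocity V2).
Formula: \Delta P = \frac{1}{2} \rho (V_1^2 - V_2^2)
delta_P = 0.5·998.3·(2.898² − 3.14²)/1000 = -0.7294 kPa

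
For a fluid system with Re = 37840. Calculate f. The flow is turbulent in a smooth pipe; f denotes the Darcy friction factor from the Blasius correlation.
Formula: f = \frac{0.316}{Re^{0.25}}
f = 0.316/37840^0.25 = 0.02266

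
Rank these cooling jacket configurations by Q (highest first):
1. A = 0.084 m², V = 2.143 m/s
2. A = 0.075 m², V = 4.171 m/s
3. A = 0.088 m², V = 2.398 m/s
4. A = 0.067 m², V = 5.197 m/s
Case 1: Q = 180 L/s
Case 2: Q = 312.8 L/s
Case 3: Q = 211 L/s
Case 4: Q = 348.2 L/s
Ranking (highest first): 4, 2, 3, 1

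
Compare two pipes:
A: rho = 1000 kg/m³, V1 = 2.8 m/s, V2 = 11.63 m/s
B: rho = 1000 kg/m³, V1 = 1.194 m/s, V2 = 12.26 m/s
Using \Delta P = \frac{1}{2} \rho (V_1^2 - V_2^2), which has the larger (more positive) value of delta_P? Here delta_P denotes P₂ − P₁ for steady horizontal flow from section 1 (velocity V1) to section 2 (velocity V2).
delta_P(A) = -63.71 kPa, delta_P(B) = -74.44 kPa. Answer: A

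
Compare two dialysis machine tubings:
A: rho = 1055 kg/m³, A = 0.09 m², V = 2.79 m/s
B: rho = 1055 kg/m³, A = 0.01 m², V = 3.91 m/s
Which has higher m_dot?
m_dot(A) = 264.9 kg/s, m_dot(B) = 41.25 kg/s. Answer: A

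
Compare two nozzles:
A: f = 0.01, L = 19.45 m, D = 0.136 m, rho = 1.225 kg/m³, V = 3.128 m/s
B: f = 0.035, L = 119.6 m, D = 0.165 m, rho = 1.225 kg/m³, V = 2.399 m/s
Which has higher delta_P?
delta_P(A) = 0.008571 kPa, delta_P(B) = 0.08943 kPa. Answer: B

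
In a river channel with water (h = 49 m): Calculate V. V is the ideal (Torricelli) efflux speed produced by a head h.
Formula: V = \sqrt{2 g h}
V = √(2·9.81·49) = 31.01 m/s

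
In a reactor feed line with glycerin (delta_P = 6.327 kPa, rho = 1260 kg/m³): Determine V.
Formula: V = \sqrt{\frac{2 \Delta P}{\rho}}
V = √(2·(6.327·1000)/1260) = 3.169 m/s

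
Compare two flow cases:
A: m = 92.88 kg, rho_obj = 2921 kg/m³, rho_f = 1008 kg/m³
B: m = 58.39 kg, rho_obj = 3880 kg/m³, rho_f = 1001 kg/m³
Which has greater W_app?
W_app(A) = 596.7 N, W_app(B) = 425 N. Answer: A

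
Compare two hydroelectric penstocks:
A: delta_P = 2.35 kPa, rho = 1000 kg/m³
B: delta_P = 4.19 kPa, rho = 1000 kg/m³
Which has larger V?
V(A) = 2.168 m/s, V(B) = 2.895 m/s. Answer: B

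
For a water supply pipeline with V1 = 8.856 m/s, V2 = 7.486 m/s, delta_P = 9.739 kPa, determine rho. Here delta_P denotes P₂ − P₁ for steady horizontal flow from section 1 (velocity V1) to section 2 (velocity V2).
Formula: \Delta P = \frac{1}{2} \rho (V_1^2 - V_2^2)
Substituting knowns: 9.739 = 0.5·rho·(8.856² − 7.486²)/1000
Solving for rho: rho = 2·(9.739·1000)/(8.856² − 7.486²) = 870 kg/m³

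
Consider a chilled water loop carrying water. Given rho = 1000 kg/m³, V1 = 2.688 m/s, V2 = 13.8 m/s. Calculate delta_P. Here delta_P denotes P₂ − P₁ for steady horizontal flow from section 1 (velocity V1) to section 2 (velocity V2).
Formula: \Delta P = \frac{1}{2} \rho (V_1^2 - V_2^2)
delta_P = 0.5·1000·(2.688² − 13.8²)/1000 = -91.61 kPa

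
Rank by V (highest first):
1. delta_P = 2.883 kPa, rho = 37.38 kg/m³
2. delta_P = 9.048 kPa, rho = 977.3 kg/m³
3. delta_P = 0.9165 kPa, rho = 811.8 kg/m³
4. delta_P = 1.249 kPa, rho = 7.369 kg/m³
Case 1: V = 12.42 m/s
Case 2: V = 4.303 m/s
Case 3: V = 1.503 m/s
Case 4: V = 18.41 m/s
Ranking (highest first): 4, 1, 2, 3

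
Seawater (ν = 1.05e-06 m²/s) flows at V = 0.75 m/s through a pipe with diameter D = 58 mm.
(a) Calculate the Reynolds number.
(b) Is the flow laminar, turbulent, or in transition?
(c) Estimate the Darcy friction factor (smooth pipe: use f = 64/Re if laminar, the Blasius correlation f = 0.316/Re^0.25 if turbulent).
(a) Re = V·D/ν = 0.75·0.058/1.05e-06 = 41429
(b) Flow regime: turbulent (Re > 4000)
(c) Friction factor: f = 0.316/Re^0.25 = 0.316/41429^0.25 = 0.02215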